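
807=807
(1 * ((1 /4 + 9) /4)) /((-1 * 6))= -37 /96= -0.39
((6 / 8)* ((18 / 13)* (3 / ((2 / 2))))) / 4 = 81 / 104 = 0.78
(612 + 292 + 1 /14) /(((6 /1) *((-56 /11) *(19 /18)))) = -417681 /14896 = -28.04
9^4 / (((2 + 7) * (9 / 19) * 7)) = 219.86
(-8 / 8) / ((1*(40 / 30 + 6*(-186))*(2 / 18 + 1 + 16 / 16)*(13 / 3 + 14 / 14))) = 81 / 1016576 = 0.00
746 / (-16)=-373 / 8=-46.62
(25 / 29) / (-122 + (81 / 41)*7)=-205 / 25723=-0.01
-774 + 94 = -680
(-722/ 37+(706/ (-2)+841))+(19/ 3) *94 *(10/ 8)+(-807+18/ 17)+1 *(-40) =366.71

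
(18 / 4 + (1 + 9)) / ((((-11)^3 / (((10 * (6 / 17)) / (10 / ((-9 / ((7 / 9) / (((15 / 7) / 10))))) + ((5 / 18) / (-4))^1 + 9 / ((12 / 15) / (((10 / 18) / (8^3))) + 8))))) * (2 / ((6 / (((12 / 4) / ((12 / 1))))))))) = 139023216 / 1232446105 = 0.11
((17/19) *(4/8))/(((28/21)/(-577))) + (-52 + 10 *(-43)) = -102691/152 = -675.60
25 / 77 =0.32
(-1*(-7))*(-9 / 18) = -7 / 2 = -3.50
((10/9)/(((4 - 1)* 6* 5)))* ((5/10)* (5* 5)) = 25/162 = 0.15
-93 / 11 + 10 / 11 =-83 / 11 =-7.55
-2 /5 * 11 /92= -11 /230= -0.05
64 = 64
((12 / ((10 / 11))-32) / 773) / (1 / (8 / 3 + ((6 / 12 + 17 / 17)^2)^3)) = -126853 / 371040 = -0.34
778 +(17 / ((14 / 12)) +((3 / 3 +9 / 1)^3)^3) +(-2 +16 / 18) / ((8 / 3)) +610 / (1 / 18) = 84000988861 / 84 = 1000011772.15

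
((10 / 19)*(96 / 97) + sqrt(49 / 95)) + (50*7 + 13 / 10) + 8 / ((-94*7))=7*sqrt(95) / 95 + 2133181691 / 6063470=352.53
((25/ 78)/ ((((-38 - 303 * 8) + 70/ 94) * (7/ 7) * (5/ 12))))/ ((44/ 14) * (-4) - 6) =329/ 19549751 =0.00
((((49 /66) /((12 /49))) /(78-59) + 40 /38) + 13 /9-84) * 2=-1224055 /7524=-162.69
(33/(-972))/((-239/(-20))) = -55/19359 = -0.00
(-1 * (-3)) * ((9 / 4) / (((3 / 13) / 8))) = 234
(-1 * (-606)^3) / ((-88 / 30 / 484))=-36719927640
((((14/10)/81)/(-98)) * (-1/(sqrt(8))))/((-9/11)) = -11 * sqrt(2)/204120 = -0.00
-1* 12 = -12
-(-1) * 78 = 78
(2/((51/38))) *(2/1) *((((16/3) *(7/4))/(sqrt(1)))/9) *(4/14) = 1216/1377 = 0.88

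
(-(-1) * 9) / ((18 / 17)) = 17 / 2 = 8.50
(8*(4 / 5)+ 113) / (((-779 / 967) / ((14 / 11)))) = -8082186 / 42845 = -188.64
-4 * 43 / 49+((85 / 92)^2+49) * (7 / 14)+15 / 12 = 18801313 / 829472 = 22.67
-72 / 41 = -1.76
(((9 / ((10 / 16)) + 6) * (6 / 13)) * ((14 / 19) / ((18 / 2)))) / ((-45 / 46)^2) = 2014432 / 2500875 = 0.81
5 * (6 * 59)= 1770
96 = 96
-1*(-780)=780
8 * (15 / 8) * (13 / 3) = 65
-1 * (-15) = 15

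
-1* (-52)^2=-2704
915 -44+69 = 940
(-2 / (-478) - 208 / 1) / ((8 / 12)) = -149133 / 478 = -311.99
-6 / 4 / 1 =-3 / 2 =-1.50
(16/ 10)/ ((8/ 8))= 8/ 5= 1.60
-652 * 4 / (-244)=652 / 61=10.69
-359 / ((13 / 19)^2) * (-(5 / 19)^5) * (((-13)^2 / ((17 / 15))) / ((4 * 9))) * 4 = 5609375 / 349809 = 16.04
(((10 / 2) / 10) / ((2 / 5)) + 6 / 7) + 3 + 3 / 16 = 593 / 112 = 5.29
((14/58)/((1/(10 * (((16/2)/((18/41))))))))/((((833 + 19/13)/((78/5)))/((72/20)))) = 48503/16385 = 2.96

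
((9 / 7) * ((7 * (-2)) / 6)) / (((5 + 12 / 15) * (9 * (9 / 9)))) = -0.06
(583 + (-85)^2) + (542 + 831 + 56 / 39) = 358115 / 39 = 9182.44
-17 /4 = -4.25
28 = 28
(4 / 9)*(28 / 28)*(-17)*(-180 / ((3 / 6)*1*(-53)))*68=-184960 / 53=-3489.81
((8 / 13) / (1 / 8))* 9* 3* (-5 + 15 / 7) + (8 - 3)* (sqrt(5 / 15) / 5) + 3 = -34287 / 91 + sqrt(3) / 3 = -376.20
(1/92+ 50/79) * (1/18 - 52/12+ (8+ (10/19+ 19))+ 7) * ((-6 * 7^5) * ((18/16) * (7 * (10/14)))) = -12202954706775/1104736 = -11046036.98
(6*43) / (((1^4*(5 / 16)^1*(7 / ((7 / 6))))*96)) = 43 / 30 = 1.43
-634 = -634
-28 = -28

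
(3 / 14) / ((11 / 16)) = 24 / 77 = 0.31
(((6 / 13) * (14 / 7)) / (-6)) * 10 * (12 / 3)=-6.15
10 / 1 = 10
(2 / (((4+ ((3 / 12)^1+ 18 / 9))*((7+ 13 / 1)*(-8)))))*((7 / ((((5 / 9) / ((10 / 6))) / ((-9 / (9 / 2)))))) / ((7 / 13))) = 39 / 250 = 0.16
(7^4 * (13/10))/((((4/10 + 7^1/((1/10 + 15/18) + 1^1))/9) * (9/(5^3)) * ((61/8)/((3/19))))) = 1357765500/675697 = 2009.43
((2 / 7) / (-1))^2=4 / 49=0.08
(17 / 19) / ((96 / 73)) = 1241 / 1824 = 0.68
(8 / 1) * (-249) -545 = -2537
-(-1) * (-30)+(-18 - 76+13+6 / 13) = -1437 / 13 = -110.54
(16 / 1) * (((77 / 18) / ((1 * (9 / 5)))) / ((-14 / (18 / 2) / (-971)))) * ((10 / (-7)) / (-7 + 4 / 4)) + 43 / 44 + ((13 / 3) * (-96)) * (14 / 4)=34896431 / 8316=4196.30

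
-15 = -15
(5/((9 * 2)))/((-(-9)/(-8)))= -20/81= -0.25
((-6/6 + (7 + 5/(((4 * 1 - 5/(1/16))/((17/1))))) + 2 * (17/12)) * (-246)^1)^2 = 5201150161/1444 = 3601904.54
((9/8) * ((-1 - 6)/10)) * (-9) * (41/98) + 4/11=41011/12320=3.33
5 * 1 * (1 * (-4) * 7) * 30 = -4200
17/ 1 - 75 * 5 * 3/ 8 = -989/ 8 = -123.62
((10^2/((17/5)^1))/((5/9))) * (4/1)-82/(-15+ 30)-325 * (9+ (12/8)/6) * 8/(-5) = 1279156/255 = 5016.30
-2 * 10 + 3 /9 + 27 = 22 /3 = 7.33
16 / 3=5.33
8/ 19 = 0.42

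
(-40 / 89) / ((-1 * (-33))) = -40 / 2937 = -0.01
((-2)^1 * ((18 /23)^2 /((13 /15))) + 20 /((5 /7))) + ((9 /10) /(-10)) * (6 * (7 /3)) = 8708549 /343850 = 25.33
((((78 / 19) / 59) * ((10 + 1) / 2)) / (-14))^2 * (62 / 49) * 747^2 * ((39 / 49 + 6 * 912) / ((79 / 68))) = 29026971894866730642 / 11679562003711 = 2485279.15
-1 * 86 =-86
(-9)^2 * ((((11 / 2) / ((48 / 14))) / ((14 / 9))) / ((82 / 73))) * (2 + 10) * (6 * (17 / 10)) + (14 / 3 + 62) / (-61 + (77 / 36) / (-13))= 1367183217 / 150224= 9100.96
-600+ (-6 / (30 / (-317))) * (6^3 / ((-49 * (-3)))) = -124176 / 245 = -506.84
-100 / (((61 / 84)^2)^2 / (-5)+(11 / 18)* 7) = -24893568000 / 1051045679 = -23.68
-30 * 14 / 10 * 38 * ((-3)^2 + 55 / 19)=-18984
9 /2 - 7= -5 /2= -2.50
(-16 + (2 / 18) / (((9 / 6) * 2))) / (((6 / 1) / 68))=-14654 / 81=-180.91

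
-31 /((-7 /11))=341 /7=48.71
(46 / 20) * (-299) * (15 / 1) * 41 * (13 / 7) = -10996323 / 14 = -785451.64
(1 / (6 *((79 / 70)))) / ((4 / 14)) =245 / 474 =0.52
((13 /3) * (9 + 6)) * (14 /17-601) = -663195 /17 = -39011.47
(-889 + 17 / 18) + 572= -5689 / 18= -316.06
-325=-325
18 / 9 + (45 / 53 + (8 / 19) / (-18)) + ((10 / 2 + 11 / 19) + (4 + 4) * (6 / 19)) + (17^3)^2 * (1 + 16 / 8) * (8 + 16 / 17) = 647454802.93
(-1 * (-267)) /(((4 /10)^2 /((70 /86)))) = 233625 /172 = 1358.28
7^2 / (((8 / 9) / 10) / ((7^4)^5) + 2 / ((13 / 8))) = 2287245313421048008665 / 57450431734280640772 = 39.81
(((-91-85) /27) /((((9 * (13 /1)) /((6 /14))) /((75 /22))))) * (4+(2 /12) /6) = -7250 /22113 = -0.33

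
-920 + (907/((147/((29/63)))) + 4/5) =-42432041/46305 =-916.36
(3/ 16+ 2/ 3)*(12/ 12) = 41/ 48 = 0.85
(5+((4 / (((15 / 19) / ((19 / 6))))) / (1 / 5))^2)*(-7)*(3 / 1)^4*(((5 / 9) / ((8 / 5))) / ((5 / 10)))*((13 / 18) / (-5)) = 237368495 / 648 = 366309.41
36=36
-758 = -758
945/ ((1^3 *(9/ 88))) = 9240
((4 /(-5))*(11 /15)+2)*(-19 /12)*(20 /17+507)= -8699473 /7650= -1137.19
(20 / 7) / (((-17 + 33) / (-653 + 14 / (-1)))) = -3335 / 28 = -119.11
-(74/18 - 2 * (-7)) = -163/9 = -18.11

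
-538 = -538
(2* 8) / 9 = 16 / 9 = 1.78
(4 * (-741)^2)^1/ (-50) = -1098162/ 25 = -43926.48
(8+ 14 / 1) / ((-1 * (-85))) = 22 / 85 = 0.26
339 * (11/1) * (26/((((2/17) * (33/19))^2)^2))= 15989389614029/287496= 55616042.01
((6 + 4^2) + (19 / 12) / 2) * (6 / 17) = 547 / 68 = 8.04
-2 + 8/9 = -10/9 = -1.11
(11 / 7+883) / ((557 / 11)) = 68112 / 3899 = 17.47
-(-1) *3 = 3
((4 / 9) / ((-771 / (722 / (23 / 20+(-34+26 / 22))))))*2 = 1270720 / 48344013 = 0.03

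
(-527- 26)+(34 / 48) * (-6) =-2229 / 4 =-557.25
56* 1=56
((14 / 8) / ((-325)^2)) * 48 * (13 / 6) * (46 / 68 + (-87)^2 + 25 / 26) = 23423554 / 1795625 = 13.04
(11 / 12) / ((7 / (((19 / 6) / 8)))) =209 / 4032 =0.05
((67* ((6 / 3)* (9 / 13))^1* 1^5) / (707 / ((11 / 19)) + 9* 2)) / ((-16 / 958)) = -3177207 / 708812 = -4.48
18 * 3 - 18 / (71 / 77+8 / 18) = 38664 / 947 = 40.83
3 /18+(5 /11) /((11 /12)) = 481 /726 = 0.66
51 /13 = 3.92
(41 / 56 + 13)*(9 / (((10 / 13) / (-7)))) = -89973 / 80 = -1124.66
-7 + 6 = -1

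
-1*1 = -1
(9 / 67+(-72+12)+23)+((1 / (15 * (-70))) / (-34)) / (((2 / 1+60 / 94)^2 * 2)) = -2711680459997 / 73555708800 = -36.87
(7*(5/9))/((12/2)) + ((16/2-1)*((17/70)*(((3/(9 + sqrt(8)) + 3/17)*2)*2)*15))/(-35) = -130247/137970 + 612*sqrt(2)/2555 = -0.61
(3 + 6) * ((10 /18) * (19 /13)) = 95 /13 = 7.31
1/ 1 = 1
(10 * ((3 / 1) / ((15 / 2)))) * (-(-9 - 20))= 116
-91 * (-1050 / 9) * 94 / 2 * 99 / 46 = 24699675 / 23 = 1073898.91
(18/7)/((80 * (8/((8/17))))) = 9/4760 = 0.00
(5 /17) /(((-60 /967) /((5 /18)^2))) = -24175 /66096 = -0.37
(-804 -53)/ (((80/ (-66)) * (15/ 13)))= 122551/ 200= 612.76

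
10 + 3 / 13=133 / 13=10.23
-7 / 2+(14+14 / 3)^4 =19668425 / 162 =121410.03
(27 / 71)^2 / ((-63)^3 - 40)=-729 / 1260688567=-0.00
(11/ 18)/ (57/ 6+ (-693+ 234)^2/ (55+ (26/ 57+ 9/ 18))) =70169/ 433408221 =0.00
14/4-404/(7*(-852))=10639/2982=3.57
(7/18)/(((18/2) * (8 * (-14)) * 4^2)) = -1/41472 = -0.00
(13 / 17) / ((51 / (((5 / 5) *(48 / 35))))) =208 / 10115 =0.02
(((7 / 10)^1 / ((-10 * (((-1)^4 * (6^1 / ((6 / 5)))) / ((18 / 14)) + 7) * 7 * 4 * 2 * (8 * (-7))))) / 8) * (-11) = -99 / 35123200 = -0.00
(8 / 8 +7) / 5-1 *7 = -27 / 5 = -5.40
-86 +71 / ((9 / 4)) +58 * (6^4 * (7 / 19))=4726274 / 171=27639.03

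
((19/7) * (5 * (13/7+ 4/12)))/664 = 2185/48804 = 0.04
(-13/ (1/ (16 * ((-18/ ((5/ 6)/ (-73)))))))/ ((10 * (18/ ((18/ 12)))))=-68328/ 25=-2733.12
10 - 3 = 7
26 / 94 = 13 / 47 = 0.28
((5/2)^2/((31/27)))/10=135/248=0.54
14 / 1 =14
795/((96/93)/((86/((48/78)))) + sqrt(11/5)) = 533.33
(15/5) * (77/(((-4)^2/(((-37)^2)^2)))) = 432931191/16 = 27058199.44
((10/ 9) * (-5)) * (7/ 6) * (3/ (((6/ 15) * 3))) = -875/ 54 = -16.20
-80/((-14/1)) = 40/7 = 5.71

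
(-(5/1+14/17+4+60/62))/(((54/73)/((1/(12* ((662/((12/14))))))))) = -415151/263748744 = -0.00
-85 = -85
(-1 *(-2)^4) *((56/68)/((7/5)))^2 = -1600/289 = -5.54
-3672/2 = -1836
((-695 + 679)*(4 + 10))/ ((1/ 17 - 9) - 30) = 5.75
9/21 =3/7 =0.43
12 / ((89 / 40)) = 480 / 89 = 5.39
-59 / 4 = -14.75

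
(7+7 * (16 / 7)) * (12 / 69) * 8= 32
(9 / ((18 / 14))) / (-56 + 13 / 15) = -105 / 827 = -0.13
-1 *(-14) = 14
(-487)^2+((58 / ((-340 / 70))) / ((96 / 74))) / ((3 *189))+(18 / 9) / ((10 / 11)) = 237171.18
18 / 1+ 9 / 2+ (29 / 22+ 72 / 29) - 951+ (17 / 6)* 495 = 304837 / 638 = 477.80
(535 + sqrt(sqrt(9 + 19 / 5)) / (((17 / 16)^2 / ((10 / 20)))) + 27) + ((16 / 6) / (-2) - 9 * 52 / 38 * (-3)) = 256 * sqrt(2) * 5^(3 / 4) / 1445 + 34064 / 57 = 598.45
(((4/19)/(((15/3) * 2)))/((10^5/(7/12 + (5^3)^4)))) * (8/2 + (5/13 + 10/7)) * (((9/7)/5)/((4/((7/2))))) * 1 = 67.23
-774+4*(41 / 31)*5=-23174 / 31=-747.55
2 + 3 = 5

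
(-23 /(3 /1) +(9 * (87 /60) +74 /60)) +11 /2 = 12.12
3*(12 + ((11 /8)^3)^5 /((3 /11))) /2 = 47216367258770113 /70368744177664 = 670.98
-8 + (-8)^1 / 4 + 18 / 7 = -7.43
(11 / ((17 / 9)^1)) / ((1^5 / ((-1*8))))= -792 / 17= -46.59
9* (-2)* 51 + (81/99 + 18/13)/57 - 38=-2597347/2717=-955.96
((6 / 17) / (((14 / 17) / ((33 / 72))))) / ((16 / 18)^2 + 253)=891 / 1151192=0.00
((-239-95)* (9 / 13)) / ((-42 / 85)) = 42585 / 91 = 467.97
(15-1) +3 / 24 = 113 / 8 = 14.12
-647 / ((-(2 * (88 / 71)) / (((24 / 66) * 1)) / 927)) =42583599 / 484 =87982.64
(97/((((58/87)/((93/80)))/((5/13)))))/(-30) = -9021/4160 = -2.17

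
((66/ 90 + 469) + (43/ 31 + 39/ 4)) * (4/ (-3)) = -894419/ 1395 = -641.16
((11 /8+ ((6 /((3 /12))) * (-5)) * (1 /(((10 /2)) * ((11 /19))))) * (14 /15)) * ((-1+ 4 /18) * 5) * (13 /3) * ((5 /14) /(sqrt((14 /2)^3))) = 229255 * sqrt(7) /49896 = 12.16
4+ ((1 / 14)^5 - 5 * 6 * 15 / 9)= -24739903 / 537824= -46.00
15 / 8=1.88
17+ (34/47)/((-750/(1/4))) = 1198483/70500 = 17.00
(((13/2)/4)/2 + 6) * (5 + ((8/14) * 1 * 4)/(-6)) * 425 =4493525/336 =13373.59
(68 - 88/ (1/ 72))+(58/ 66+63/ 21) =-206716/ 33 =-6264.12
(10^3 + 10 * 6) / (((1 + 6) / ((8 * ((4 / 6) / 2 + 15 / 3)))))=135680 / 21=6460.95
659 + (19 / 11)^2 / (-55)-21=4245529 / 6655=637.95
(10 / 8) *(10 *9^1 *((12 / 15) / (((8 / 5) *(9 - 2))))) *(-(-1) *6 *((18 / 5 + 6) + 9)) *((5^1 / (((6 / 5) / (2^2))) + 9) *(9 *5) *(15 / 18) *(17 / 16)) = 58694625 / 64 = 917103.52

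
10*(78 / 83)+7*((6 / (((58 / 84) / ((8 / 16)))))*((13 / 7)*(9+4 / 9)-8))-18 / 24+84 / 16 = 1463627 / 4814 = 304.04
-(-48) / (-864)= -0.06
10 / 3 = 3.33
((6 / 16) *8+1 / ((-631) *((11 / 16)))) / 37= 20807 / 256817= 0.08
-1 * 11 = -11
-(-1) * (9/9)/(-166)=-1/166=-0.01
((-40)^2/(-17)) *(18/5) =-338.82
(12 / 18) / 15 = 2 / 45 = 0.04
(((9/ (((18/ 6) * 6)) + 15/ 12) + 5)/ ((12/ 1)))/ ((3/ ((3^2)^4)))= 19683/ 16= 1230.19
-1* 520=-520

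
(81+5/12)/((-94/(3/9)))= -0.29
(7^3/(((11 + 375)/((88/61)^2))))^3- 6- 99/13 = -35104657194011887561/4814977803253378501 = -7.29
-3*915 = -2745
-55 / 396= -5 / 36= -0.14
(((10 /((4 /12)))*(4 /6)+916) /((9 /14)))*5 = 7280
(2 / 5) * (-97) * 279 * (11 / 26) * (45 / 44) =-243567 / 52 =-4683.98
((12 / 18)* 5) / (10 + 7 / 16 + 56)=160 / 3189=0.05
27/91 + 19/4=1837/364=5.05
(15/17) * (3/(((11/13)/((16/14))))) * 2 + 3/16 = 153687/20944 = 7.34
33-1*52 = -19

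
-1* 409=-409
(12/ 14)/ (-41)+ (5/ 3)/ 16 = 1147/ 13776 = 0.08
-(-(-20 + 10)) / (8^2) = -5 / 32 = -0.16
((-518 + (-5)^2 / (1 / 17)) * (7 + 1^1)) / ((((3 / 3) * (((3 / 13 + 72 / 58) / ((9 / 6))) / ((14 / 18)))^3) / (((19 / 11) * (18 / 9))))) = -21650277194182 / 16924433625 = -1279.23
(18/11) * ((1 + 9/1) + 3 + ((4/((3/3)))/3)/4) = 240/11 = 21.82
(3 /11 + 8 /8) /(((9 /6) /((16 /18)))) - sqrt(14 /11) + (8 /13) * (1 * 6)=17168 /3861 - sqrt(154) /11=3.32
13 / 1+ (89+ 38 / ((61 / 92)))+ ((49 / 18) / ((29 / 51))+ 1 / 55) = 95806589 / 583770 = 164.12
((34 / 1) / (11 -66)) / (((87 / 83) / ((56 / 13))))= -158032 / 62205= -2.54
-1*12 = -12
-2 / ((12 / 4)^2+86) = -2 / 95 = -0.02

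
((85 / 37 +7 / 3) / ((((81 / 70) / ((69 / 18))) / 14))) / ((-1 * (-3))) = 5792780 / 80919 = 71.59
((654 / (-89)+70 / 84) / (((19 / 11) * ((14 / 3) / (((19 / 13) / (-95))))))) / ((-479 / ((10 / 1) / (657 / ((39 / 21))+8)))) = -5467 / 7618756534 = -0.00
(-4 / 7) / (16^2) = -1 / 448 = -0.00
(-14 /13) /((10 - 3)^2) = -2 /91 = -0.02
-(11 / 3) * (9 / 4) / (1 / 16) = -132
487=487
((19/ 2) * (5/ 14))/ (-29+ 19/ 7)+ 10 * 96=706465/ 736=959.87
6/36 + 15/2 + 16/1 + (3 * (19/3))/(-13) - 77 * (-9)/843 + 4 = 296191/10959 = 27.03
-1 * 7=-7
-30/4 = -15/2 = -7.50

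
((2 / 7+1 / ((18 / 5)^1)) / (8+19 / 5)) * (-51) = -6035 / 2478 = -2.44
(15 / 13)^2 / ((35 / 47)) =1.79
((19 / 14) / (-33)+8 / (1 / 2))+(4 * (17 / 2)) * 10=164453 / 462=355.96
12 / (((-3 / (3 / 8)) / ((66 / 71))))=-99 / 71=-1.39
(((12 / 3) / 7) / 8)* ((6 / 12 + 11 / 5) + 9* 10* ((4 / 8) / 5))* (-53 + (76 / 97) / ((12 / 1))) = -150189 / 3395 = -44.24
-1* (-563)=563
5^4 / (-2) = -625 / 2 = -312.50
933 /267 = 311 /89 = 3.49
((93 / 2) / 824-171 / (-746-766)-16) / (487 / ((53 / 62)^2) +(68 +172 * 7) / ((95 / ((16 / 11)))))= -1608193918705 / 69681063273024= -0.02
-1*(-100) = 100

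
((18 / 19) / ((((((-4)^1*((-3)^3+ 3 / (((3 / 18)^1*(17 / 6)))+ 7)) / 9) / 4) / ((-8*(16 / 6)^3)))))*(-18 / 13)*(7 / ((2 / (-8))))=-26320896 / 7163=-3674.56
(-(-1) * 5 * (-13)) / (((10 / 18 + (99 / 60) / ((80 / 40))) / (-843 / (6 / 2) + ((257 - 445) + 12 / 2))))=10834200 / 497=21799.20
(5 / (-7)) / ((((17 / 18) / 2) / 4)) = -720 / 119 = -6.05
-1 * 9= -9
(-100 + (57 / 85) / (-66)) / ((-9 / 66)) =187019 / 255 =733.41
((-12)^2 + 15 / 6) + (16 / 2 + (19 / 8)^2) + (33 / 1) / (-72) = 30659 / 192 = 159.68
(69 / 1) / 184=3 / 8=0.38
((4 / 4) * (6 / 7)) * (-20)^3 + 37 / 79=-3791741 / 553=-6856.67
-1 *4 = -4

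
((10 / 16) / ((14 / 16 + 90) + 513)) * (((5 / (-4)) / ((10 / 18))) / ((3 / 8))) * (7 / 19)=-210 / 91789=-0.00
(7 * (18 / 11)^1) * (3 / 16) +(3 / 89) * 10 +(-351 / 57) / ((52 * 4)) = 730707 / 297616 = 2.46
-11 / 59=-0.19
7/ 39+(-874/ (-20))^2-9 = 7413391/ 3900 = 1900.87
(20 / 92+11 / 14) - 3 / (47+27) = 5734 / 5957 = 0.96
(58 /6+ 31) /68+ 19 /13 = 2731 /1326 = 2.06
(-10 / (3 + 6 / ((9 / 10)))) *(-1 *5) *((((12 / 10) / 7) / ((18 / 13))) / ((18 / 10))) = 650 / 1827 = 0.36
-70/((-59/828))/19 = 57960/1121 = 51.70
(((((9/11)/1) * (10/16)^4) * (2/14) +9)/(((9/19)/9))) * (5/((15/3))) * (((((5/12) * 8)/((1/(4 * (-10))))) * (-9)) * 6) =12158754075/9856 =1233639.82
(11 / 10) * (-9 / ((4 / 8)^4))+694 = 2678 / 5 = 535.60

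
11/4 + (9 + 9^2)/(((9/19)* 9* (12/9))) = 18.58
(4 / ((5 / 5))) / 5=4 / 5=0.80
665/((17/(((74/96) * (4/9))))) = 24605/1836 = 13.40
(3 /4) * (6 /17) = 9 /34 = 0.26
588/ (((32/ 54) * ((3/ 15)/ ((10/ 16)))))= 3100.78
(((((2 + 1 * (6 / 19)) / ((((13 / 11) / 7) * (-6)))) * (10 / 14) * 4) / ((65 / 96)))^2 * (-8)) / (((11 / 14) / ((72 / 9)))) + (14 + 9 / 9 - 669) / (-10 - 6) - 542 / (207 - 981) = -240645882307099 / 31921373016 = -7538.71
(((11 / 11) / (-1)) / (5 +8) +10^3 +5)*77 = 1005928 / 13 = 77379.08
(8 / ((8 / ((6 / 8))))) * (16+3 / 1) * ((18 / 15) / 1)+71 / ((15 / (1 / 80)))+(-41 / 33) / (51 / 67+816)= 12393715423 / 722343600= 17.16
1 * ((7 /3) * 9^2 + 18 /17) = 3231 /17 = 190.06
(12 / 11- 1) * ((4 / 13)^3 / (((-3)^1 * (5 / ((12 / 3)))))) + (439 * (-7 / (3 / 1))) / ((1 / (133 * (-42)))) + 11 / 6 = 1382818299311 / 241670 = 5721927.83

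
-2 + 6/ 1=4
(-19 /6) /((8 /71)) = -1349 /48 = -28.10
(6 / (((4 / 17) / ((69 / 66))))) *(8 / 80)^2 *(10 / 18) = 391 / 2640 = 0.15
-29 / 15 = -1.93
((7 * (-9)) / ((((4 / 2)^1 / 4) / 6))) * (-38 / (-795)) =-9576 / 265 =-36.14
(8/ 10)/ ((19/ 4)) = 16/ 95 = 0.17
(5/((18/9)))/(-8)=-5/16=-0.31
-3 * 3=-9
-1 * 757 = -757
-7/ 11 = -0.64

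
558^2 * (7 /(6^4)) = 6727 /4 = 1681.75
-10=-10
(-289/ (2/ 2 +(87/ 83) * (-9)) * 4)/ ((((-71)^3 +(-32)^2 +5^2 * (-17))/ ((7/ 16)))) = -23987/ 142924800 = -0.00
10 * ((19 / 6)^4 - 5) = 619205 / 648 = 955.56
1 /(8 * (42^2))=1 /14112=0.00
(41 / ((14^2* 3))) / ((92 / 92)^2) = 41 / 588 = 0.07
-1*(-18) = 18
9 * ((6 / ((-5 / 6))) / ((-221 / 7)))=2268 / 1105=2.05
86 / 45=1.91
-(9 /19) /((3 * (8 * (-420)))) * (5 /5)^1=1 /21280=0.00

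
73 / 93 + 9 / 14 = 1859 / 1302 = 1.43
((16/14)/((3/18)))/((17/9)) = 432/119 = 3.63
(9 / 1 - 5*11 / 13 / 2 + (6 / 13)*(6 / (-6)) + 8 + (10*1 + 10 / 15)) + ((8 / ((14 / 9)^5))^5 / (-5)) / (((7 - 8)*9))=6721757390306889063735676519 / 267784581974500511393141760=25.10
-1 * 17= -17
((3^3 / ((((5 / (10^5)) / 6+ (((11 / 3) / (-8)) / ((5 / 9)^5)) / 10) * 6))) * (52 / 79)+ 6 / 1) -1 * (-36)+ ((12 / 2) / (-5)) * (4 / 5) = 193038910074 / 5131308725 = 37.62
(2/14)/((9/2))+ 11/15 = 241/315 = 0.77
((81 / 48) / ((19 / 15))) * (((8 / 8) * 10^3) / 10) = 10125 / 76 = 133.22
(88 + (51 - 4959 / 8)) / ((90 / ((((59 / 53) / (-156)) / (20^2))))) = 226973 / 2381184000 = 0.00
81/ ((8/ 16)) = 162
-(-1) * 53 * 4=212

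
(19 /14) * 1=19 /14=1.36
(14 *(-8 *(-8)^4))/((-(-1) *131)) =-3501.92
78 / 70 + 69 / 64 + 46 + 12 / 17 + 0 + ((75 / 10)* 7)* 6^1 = 13857247 / 38080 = 363.90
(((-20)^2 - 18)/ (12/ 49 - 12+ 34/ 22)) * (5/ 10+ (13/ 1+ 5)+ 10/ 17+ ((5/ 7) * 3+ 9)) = -105816865/ 93551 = -1131.11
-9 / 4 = -2.25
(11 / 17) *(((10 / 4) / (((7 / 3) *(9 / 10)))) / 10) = 55 / 714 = 0.08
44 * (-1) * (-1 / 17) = 44 / 17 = 2.59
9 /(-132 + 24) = -1 /12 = -0.08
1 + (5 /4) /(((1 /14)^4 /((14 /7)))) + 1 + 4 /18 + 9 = 864461 /9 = 96051.22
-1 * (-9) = 9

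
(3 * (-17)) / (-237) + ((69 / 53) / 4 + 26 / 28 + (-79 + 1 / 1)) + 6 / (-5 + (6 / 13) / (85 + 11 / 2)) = -15300706583 / 196839244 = -77.73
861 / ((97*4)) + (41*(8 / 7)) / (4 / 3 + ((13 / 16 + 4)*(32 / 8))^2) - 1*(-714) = 34730784273 / 48483316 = 716.35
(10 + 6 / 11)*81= 854.18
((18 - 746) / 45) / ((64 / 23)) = -5.81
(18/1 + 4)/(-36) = -11/18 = -0.61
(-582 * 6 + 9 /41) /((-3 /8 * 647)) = 381768 /26527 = 14.39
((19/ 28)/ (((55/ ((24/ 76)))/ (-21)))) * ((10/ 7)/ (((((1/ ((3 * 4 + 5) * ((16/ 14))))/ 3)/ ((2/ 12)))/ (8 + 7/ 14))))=-5202/ 539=-9.65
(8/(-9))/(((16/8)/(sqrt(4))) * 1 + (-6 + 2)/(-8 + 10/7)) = -184/333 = -0.55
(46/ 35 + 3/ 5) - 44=-1473/ 35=-42.09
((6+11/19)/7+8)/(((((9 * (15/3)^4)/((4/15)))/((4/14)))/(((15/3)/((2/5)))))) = 4756/3142125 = 0.00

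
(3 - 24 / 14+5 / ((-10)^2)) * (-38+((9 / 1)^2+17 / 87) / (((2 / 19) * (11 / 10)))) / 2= 5395069 / 12180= 442.94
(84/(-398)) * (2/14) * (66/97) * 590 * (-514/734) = 60045480/7084201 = 8.48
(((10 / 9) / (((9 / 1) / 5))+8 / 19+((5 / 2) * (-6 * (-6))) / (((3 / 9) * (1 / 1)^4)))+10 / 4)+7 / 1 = 863497 / 3078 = 280.54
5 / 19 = 0.26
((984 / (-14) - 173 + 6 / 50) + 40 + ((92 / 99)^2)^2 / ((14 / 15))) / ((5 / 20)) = -4535827581272 / 5603476725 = -809.47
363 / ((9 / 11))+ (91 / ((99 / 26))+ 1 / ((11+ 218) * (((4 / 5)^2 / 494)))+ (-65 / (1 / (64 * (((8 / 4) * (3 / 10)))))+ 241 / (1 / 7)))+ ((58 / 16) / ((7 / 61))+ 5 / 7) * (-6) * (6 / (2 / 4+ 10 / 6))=-14438125673 / 16504488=-874.80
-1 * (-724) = 724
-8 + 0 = -8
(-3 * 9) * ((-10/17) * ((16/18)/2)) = 7.06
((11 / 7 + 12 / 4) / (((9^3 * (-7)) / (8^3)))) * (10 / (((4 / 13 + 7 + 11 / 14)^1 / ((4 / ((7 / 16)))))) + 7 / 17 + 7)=-7675543552 / 894489561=-8.58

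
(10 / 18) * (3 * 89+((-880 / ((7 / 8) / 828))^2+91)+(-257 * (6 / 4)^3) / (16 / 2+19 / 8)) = 14101135594955875 / 36603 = 385245351336.12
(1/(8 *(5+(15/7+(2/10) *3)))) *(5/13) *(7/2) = 1225/56368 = 0.02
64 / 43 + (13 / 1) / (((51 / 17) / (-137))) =-76391 / 129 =-592.18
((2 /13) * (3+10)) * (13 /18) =13 /9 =1.44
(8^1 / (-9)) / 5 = -8 / 45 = -0.18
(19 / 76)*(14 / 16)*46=161 / 16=10.06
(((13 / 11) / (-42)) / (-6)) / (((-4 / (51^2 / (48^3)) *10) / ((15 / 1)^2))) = -18785 / 30277632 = -0.00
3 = 3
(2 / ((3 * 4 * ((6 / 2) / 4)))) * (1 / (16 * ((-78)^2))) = 1 / 438048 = 0.00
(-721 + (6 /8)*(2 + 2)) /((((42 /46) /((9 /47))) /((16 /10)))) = -396336 /1645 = -240.93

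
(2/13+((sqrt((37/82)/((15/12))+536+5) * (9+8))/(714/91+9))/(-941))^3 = 8349404316554/2125244422425865-199067503673063 * sqrt(2527855)/177087752056144903025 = 0.00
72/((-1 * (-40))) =9/5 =1.80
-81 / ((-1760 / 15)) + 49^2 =845395 / 352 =2401.69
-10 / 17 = -0.59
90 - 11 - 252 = -173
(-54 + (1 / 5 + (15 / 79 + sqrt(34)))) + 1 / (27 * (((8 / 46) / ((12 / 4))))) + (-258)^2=sqrt(34) + 945786829 / 14220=66516.86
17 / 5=3.40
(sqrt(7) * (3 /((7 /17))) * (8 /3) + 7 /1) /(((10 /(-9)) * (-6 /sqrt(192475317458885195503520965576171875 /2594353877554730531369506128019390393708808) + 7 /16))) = 923881523802648938416900634765625000 /162650104259272830079020366640504588810802399 + 125647887237160255624698486328125000000 * sqrt(7) /7969855108704368673871997965384724851729317551 + 18990698327064742197537315246087000000000 * sqrt(6) /162650104259272830079020366640504588810802399 + 52708876989404182425817854560568000000000 * sqrt(42) /162650104259272830079020366640504588810802399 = 0.00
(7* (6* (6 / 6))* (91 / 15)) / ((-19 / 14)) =-17836 / 95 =-187.75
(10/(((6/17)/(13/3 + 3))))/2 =935/9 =103.89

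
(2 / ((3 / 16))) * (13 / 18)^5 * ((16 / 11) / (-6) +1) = 9282325 / 5845851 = 1.59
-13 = -13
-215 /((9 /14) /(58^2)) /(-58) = 174580 /9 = 19397.78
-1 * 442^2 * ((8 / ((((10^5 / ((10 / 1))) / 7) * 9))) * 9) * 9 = -6153966 / 625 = -9846.35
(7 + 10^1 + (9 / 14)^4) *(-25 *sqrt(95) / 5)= -3298165 *sqrt(95) / 38416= -836.80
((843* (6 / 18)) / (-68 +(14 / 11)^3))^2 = 139884228121 / 7702519696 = 18.16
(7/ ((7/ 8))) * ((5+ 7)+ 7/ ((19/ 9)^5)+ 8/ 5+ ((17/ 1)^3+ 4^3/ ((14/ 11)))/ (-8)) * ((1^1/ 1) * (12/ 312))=-420590816753/ 2253250090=-186.66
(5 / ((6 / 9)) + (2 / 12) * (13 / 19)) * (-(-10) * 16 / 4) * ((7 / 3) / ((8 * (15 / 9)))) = 3038 / 57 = 53.30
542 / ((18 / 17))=4607 / 9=511.89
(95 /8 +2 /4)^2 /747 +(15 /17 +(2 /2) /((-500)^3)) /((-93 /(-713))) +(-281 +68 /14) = -498491838980773 /1851937500000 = -269.17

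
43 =43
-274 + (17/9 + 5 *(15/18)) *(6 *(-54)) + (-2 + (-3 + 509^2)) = 256840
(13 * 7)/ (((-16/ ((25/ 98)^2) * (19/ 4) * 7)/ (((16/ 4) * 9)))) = -73125/ 182476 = -0.40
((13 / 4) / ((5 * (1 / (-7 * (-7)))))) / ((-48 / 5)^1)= -637 / 192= -3.32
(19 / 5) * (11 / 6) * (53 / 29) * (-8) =-44308 / 435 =-101.86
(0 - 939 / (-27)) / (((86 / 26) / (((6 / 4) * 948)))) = 642902 / 43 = 14951.21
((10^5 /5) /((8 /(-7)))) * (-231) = 4042500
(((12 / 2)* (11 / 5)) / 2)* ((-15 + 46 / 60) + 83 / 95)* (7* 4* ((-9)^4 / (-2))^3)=33120794172663351 / 380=87159984664903.56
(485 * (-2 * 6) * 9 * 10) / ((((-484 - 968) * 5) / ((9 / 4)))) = 39285 / 242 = 162.33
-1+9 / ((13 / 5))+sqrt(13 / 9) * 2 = 2 * sqrt(13) / 3+32 / 13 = 4.87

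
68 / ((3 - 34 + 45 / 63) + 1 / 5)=-2380 / 1053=-2.26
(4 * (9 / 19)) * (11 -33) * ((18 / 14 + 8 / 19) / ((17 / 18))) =-3236112 / 42959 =-75.33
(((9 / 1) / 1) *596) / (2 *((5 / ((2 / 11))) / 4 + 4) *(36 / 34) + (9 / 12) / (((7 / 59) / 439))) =851088 / 443971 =1.92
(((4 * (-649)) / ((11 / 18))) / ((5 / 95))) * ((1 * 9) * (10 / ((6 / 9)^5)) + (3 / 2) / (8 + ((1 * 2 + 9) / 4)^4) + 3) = -616442712453 / 11126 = -55405600.62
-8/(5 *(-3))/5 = 8/75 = 0.11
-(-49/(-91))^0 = -1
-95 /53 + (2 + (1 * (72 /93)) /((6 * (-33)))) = 11041 /54219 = 0.20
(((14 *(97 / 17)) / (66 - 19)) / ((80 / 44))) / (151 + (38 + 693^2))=1067 / 548385660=0.00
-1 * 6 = -6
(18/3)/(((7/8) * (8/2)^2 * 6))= 1/14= 0.07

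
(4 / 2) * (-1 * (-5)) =10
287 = 287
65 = 65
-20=-20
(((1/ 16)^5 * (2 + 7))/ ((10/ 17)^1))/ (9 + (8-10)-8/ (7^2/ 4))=0.00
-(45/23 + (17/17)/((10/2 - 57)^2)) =-121703/62192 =-1.96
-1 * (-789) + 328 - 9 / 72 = 8935 / 8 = 1116.88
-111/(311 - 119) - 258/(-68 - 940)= -433/1344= -0.32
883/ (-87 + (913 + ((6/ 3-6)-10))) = 883/ 812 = 1.09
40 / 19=2.11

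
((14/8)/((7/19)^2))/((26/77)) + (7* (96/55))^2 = 58977011/314600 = 187.47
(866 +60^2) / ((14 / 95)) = 30305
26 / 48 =13 / 24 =0.54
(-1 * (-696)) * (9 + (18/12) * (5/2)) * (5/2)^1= 22185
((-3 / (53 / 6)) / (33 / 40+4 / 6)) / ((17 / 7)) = -15120 / 161279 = -0.09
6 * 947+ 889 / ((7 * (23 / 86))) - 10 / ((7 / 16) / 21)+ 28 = 131212 / 23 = 5704.87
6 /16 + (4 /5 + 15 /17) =1399 /680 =2.06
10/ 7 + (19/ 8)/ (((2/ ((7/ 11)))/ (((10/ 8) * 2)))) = 3.32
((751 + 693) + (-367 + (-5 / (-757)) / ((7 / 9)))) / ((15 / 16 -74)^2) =1461009408 / 7241406739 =0.20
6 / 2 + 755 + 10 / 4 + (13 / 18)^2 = 761.02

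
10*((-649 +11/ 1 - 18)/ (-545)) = 1312/ 109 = 12.04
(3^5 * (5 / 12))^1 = 405 / 4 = 101.25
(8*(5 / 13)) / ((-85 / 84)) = -3.04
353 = 353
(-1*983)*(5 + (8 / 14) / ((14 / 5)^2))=-4986.65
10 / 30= 1 / 3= 0.33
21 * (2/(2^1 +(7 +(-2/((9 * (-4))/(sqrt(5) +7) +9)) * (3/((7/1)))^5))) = 3949006334/845006727-470596 * sqrt(5)/281668909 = 4.67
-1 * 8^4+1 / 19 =-4095.95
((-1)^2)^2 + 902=903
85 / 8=10.62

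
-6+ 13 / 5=-17 / 5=-3.40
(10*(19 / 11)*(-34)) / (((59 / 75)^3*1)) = -2725312500 / 2259169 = -1206.33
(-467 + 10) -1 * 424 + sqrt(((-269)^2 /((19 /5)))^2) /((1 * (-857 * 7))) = -100779066 /113981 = -884.17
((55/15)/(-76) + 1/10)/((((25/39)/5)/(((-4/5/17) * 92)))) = -1.75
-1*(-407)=407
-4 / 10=-2 / 5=-0.40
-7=-7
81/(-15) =-27/5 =-5.40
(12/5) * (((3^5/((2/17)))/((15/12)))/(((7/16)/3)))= 4758912/175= 27193.78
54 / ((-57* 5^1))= -18 / 95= -0.19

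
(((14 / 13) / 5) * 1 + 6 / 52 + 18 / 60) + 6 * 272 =106121 / 65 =1632.63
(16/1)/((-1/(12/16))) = -12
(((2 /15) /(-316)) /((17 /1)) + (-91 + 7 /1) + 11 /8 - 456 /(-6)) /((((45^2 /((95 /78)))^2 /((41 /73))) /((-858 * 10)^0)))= -15802864889 /11740304759508000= -0.00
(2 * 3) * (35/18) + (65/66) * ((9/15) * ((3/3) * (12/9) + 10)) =202/11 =18.36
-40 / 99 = -0.40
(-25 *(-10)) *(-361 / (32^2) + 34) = 8411.87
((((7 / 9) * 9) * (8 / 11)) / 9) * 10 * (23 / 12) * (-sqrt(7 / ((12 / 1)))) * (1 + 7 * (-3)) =32200 * sqrt(21) / 891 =165.61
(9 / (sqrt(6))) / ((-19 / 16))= -24*sqrt(6) / 19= -3.09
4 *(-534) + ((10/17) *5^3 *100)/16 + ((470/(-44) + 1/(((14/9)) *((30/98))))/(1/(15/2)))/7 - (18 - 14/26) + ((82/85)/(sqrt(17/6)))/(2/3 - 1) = -57963221/34034 - 246 *sqrt(102)/1445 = -1704.82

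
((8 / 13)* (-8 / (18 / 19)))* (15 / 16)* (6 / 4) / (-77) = 95 / 1001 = 0.09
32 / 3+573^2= 985019 / 3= 328339.67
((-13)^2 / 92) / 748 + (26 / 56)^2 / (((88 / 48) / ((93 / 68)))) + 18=122492459 / 6743968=18.16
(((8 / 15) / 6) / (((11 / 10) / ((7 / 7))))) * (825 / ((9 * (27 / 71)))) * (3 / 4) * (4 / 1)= 14200 / 243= 58.44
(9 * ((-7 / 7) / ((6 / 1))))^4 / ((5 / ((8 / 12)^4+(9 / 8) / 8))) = 1753 / 5120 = 0.34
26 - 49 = -23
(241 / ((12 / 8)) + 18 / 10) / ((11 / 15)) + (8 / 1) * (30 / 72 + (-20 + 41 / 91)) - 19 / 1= 148598 / 3003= 49.48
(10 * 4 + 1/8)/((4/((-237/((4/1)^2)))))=-76077/512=-148.59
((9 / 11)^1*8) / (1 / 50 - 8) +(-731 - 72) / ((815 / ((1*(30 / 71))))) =-1.24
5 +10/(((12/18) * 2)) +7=19.50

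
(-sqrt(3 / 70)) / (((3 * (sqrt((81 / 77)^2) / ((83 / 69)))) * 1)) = -913 * sqrt(210) / 167670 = -0.08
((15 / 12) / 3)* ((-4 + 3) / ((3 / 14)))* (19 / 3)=-665 / 54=-12.31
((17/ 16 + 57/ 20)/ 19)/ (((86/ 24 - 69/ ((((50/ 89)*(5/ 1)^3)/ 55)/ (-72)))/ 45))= 5281875/ 2219876932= 0.00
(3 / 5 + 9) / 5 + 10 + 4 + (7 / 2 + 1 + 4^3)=4221 / 50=84.42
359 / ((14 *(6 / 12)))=359 / 7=51.29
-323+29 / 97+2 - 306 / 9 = -34406 / 97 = -354.70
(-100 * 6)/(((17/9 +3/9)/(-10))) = 2700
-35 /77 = -5 /11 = -0.45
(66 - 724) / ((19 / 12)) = -415.58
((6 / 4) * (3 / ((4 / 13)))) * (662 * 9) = 348543 / 4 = 87135.75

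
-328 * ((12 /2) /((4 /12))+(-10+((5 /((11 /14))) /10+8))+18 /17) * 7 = -7597464 /187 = -40628.15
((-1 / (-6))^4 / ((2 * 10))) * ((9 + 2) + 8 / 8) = 1 / 2160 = 0.00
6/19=0.32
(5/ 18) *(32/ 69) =80/ 621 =0.13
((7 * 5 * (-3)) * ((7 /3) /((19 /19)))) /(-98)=5 /2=2.50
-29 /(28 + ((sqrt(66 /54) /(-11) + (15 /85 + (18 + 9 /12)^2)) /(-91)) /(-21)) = -21862304148052368 /21247189496483315 - 12300357888 * sqrt(11) /21247189496483315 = -1.03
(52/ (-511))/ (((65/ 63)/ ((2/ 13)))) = -0.02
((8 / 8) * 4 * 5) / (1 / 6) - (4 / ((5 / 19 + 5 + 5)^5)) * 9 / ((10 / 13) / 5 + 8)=15326541672802 / 127721221875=120.00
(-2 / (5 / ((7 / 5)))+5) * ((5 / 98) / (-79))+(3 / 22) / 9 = 7846 / 638715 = 0.01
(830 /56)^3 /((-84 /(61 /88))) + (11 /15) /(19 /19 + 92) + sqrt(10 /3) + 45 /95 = -37829102067433 /1433648240640 + sqrt(30) /3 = -24.56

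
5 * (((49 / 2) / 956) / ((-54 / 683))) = -167335 / 103248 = -1.62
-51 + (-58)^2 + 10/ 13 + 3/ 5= 215434/ 65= 3314.37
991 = 991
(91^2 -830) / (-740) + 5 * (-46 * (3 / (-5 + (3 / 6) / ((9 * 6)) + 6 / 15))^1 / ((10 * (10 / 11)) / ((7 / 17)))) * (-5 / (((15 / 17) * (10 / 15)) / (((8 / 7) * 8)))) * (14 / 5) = -73946129 / 49580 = -1491.45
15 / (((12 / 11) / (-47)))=-2585 / 4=-646.25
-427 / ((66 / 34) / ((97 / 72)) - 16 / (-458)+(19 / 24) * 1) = -3869860008 / 20549903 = -188.32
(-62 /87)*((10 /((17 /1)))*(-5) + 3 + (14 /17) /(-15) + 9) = -142352 /22185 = -6.42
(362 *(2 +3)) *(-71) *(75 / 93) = -3212750 / 31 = -103637.10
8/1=8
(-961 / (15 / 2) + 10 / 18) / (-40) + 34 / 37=273617 / 66600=4.11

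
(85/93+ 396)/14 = 36913/1302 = 28.35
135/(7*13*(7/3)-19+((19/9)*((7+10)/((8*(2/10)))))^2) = 139968/722093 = 0.19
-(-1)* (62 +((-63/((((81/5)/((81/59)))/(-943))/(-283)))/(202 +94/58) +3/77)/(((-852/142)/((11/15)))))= 6710719459/7316295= 917.23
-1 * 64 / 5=-64 / 5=-12.80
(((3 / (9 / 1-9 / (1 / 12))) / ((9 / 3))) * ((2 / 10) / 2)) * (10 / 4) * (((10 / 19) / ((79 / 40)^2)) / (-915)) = 800 / 2148295743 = 0.00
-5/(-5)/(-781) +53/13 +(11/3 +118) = 3829985/30459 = 125.74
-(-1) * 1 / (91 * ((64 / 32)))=1 / 182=0.01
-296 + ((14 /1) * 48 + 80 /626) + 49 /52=6137193 /16276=377.07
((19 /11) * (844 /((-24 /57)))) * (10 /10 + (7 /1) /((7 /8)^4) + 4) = -442629681 /7546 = -58657.52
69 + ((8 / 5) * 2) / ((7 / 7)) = 361 / 5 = 72.20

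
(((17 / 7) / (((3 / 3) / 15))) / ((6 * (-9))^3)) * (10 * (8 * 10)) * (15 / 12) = -10625 / 45927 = -0.23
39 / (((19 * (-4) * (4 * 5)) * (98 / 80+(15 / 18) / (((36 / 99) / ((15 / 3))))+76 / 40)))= -117 / 66500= -0.00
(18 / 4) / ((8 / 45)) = 405 / 16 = 25.31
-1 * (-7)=7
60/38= 30/19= 1.58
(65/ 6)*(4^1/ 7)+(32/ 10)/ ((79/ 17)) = 57062/ 8295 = 6.88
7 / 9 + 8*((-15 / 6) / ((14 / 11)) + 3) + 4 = 823 / 63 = 13.06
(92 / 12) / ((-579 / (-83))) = 1909 / 1737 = 1.10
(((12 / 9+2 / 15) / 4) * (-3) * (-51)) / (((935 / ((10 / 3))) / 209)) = 209 / 5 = 41.80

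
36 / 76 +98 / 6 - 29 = -695 / 57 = -12.19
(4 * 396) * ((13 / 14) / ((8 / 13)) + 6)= 83259 / 7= 11894.14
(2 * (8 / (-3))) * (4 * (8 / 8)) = -64 / 3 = -21.33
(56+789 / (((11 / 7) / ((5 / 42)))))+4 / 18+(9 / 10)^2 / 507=194073823 / 1673100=116.00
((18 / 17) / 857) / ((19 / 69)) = 1242 / 276811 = 0.00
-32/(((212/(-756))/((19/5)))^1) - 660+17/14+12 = -790807/3710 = -213.16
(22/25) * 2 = 44/25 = 1.76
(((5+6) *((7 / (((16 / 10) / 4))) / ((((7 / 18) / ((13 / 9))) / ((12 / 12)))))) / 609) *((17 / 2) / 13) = 935 / 1218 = 0.77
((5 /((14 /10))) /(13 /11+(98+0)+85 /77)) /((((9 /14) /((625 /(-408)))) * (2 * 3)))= -109375 /7733232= -0.01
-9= -9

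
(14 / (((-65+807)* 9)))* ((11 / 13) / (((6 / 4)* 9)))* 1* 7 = 154 / 167427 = 0.00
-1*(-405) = 405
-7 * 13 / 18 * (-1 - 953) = 4823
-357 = -357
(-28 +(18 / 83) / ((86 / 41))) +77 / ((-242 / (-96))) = 103991 / 39259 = 2.65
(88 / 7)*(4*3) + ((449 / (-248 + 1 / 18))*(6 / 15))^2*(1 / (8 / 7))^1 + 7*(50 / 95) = 10265459776672 / 66228576925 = 155.00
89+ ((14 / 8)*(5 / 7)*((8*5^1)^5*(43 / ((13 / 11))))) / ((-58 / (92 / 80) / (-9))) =313315233553 / 377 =831074890.06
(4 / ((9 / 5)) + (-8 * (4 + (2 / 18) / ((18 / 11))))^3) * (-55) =1007327996180 / 531441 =1895465.34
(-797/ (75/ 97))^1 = -77309/ 75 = -1030.79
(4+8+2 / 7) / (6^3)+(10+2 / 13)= 100351 / 9828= 10.21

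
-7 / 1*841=-5887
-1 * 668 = -668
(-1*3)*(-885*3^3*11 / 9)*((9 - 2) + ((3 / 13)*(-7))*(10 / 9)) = 5928615 / 13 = 456047.31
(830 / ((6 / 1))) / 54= 415 / 162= 2.56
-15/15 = -1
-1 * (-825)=825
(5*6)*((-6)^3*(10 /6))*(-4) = 43200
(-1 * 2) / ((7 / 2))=-4 / 7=-0.57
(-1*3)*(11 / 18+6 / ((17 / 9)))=-11.36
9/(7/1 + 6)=9/13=0.69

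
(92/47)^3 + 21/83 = 66811387/8617309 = 7.75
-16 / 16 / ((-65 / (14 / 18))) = 7 / 585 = 0.01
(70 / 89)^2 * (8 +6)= 68600 / 7921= 8.66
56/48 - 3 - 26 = -167/6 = -27.83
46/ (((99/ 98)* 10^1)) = 2254/ 495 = 4.55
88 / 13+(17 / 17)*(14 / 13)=102 / 13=7.85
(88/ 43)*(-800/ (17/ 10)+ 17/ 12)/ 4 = -240.04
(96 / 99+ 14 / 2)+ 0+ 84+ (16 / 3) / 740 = 187173 / 2035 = 91.98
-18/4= -9/2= -4.50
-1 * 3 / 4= -3 / 4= -0.75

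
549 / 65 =8.45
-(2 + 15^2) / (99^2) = -227 / 9801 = -0.02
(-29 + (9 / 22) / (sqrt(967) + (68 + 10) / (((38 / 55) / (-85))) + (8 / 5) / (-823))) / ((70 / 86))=-1715832944592877462489 / 48158833021613857620 - 52570890335 * sqrt(967) / 9631766604322771524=-35.63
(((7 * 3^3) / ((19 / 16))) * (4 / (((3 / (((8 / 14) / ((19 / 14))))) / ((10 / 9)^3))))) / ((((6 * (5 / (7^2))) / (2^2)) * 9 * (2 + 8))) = 7024640 / 789507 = 8.90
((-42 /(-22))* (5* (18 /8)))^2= 893025 /1936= 461.27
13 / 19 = 0.68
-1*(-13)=13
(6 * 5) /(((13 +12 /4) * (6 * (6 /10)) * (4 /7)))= 175 /192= 0.91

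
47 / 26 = 1.81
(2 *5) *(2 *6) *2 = 240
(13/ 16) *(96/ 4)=39/ 2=19.50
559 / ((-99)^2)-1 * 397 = -396.94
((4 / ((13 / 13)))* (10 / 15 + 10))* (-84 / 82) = -1792 / 41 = -43.71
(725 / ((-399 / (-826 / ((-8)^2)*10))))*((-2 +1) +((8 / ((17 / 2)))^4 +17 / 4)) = 15172934125 / 16036032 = 946.18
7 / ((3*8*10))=7 / 240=0.03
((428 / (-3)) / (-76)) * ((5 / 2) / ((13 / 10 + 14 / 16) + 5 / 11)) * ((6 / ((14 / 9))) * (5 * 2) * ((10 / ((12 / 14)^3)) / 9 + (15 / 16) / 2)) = 2554825625 / 16619148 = 153.73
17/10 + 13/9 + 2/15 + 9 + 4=293/18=16.28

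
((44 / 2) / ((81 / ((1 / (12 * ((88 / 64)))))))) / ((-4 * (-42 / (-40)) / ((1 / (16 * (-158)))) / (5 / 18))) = 25 / 58051728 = 0.00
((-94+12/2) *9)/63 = -88/7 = -12.57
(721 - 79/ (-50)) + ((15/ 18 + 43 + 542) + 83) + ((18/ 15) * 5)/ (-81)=939154/ 675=1391.34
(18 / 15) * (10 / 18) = 2 / 3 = 0.67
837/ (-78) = -279/ 26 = -10.73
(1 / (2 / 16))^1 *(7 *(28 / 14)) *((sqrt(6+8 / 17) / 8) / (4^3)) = 7 *sqrt(1870) / 544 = 0.56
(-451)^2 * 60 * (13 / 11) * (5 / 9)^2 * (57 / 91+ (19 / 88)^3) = 8293228839125 / 2927232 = 2833130.01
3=3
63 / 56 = 9 / 8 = 1.12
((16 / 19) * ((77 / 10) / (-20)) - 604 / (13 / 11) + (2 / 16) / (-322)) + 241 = -4301222927 / 15906800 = -270.40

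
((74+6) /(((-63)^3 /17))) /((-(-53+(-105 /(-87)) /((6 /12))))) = -39440 /366818949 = -0.00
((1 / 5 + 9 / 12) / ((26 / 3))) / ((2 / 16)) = 57 / 65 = 0.88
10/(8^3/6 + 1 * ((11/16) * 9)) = 480/4393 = 0.11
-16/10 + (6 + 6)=52/5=10.40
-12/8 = -3/2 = -1.50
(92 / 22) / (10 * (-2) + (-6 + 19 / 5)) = -230 / 1221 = -0.19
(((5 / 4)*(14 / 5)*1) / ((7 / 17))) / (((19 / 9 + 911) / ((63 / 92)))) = 0.01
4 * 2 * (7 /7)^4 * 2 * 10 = 160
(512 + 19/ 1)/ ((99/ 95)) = 5605/ 11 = 509.55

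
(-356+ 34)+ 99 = -223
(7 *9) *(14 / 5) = 176.40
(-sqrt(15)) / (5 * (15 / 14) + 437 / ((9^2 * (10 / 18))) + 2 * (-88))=630 * sqrt(15) / 101387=0.02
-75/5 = -15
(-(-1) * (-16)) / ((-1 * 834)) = 8 / 417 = 0.02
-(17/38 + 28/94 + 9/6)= -2005/893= -2.25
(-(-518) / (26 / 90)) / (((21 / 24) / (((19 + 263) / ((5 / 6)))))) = 9014976 / 13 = 693459.69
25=25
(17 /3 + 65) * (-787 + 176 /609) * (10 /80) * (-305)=7744764655 /3654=2119530.56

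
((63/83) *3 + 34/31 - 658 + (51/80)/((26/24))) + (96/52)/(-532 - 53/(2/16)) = -104571917289/159886220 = -654.04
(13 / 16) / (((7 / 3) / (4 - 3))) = 39 / 112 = 0.35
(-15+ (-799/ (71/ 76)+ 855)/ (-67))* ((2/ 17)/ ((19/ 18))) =-1.67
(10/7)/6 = 5/21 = 0.24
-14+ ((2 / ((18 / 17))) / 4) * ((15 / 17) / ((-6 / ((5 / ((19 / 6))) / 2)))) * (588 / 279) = -149653 / 10602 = -14.12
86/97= 0.89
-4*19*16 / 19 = -64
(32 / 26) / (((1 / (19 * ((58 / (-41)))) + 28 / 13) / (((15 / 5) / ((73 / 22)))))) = 1163712 / 2213579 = 0.53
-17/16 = -1.06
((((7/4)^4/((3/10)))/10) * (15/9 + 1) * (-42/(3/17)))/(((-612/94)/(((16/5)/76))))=789929/61560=12.83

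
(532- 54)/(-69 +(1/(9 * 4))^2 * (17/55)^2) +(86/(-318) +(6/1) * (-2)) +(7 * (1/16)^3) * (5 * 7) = -3371603334381851/176171673391104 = -19.14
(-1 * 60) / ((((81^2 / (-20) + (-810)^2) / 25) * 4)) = -2500 / 4371813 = -0.00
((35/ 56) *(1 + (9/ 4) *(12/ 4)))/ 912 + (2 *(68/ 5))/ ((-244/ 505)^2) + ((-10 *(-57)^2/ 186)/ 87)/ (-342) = 34127079058955/ 292877111808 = 116.52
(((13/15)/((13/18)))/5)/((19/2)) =12/475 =0.03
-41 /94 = -0.44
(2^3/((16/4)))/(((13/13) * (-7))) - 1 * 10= -72/7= -10.29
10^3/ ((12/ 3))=250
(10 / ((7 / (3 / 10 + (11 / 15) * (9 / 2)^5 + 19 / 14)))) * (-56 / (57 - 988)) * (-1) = -1517447 / 13034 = -116.42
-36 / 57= -12 / 19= -0.63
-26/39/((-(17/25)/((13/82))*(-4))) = -325/8364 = -0.04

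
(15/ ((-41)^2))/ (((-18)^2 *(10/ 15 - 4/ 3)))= -5/ 121032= -0.00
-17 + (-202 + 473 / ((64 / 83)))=25243 / 64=394.42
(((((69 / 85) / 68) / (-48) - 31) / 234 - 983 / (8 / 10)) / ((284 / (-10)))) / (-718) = -2045646931 / 33944007168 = -0.06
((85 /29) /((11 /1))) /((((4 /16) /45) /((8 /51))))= 2400 /319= 7.52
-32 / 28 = -8 / 7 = -1.14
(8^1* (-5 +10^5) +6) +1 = 799967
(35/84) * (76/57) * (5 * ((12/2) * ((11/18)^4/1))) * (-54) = -366025/2916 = -125.52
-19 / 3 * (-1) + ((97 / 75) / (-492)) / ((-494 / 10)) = 11544877 / 1822860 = 6.33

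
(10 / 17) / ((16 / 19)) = 95 / 136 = 0.70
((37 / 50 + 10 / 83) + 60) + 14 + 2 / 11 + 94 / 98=170003919 / 2236850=76.00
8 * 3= 24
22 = 22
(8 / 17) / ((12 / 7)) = 14 / 51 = 0.27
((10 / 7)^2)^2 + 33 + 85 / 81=38.21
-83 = -83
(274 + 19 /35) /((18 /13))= 41639 /210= 198.28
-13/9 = -1.44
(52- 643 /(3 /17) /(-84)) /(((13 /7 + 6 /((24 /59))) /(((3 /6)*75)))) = 120175 /558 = 215.37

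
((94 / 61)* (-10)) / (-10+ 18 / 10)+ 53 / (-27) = -5653 / 67527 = -0.08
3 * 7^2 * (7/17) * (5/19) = 5145/323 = 15.93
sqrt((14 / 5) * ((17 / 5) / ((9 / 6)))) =2 * sqrt(357) / 15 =2.52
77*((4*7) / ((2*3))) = 1078 / 3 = 359.33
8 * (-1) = -8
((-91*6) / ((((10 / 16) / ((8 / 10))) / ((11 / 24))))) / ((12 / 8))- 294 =-507.55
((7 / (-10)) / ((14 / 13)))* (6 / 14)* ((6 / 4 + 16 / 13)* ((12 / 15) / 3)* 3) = -213 / 350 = -0.61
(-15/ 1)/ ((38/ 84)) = -630/ 19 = -33.16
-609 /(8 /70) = -21315 /4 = -5328.75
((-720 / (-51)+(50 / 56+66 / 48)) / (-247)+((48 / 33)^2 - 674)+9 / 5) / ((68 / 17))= -5017739481 / 29949920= -167.54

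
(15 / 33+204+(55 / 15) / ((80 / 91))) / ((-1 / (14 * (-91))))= 265788.73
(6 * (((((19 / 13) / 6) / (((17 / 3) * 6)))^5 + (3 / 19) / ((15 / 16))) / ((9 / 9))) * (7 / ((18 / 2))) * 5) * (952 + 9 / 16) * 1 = 223923196198587882058979 / 59818076156837486592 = 3743.40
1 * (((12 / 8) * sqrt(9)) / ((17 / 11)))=99 / 34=2.91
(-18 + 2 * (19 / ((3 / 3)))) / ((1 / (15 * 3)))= 900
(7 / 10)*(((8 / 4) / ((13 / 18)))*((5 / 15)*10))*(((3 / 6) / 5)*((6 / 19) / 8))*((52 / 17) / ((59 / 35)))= 882 / 19057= 0.05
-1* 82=-82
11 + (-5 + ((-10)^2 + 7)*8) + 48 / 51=14670 / 17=862.94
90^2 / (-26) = -4050 / 13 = -311.54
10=10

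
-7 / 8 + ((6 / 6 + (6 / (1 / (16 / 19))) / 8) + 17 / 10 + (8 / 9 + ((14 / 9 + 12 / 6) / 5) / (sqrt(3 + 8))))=32 * sqrt(11) / 495 + 22883 / 6840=3.56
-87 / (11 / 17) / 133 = -1479 / 1463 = -1.01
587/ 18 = 32.61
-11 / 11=-1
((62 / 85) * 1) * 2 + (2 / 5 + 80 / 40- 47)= -3667 / 85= -43.14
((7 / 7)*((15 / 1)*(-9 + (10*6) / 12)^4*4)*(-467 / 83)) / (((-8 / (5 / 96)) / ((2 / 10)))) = 9340 / 83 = 112.53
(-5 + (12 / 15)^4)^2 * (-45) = -74080449 / 78125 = -948.23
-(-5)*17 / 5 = 17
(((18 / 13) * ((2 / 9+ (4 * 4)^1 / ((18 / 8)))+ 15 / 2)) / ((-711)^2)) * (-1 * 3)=-89 / 730197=-0.00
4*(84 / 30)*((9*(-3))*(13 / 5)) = -19656 / 25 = -786.24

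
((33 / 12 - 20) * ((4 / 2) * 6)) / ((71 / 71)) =-207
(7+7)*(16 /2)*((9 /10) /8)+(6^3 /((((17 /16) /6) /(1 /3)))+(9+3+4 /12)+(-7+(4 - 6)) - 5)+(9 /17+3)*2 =424.58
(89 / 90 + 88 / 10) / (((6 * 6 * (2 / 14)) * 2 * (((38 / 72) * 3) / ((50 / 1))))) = 30835 / 1026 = 30.05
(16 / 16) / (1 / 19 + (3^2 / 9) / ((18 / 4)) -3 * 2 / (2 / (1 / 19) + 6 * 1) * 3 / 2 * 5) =-7524 / 5627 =-1.34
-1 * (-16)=16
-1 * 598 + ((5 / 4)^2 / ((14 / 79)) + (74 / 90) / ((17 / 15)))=-588.46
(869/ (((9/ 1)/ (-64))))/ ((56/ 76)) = -528352/ 63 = -8386.54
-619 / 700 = -0.88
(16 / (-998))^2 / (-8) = -8 / 249001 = -0.00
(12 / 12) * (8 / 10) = 0.80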